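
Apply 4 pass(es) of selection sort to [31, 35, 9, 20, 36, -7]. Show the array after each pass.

Pass 1: Select minimum -7 at index 5, swap -> [-7, 35, 9, 20, 36, 31]
Pass 2: Select minimum 9 at index 2, swap -> [-7, 9, 35, 20, 36, 31]
Pass 3: Select minimum 20 at index 3, swap -> [-7, 9, 20, 35, 36, 31]
Pass 4: Select minimum 31 at index 5, swap -> [-7, 9, 20, 31, 36, 35]


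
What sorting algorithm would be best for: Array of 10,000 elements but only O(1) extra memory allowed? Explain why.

Best choice: Heapsort
Reason: Heapsort rearranges the array in place using O(1) auxiliary space and still guarantees O(n log n) time; quicksort partitions in place but needs Theta(log n) stack space for recursion (O(n) in the worst case), and mergesort requires O(n) auxiliary space


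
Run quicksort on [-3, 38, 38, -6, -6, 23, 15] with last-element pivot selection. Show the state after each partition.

Partition 1: pivot=15 at index 3 -> [-3, -6, -6, 15, 38, 23, 38]
Partition 2: pivot=-6 at index 1 -> [-6, -6, -3, 15, 38, 23, 38]
Partition 3: pivot=38 at index 6 -> [-6, -6, -3, 15, 38, 23, 38]
Partition 4: pivot=23 at index 4 -> [-6, -6, -3, 15, 23, 38, 38]


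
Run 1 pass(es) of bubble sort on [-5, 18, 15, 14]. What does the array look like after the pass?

After pass 1: [-5, 15, 14, 18] (2 swaps)
Total swaps: 2


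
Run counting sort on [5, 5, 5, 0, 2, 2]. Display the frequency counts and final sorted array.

Count array: [1, 0, 2, 0, 0, 3]
(count[i] = number of elements equal to i)
Cumulative count: [1, 1, 3, 3, 3, 6]
Sorted: [0, 2, 2, 5, 5, 5]


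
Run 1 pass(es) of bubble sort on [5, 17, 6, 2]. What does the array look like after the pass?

After pass 1: [5, 6, 2, 17] (2 swaps)
Total swaps: 2


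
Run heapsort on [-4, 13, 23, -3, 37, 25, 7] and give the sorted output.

Build heap: [37, 13, 25, -3, -4, 23, 7]
Extract 37: [25, 13, 23, -3, -4, 7, 37]
Extract 25: [23, 13, 7, -3, -4, 25, 37]
Extract 23: [13, -3, 7, -4, 23, 25, 37]
Extract 13: [7, -3, -4, 13, 23, 25, 37]
Extract 7: [-3, -4, 7, 13, 23, 25, 37]
Extract -3: [-4, -3, 7, 13, 23, 25, 37]


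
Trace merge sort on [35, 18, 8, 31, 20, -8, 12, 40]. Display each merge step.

Divide and conquer:
  Merge [35] + [18] -> [18, 35]
  Merge [8] + [31] -> [8, 31]
  Merge [18, 35] + [8, 31] -> [8, 18, 31, 35]
  Merge [20] + [-8] -> [-8, 20]
  Merge [12] + [40] -> [12, 40]
  Merge [-8, 20] + [12, 40] -> [-8, 12, 20, 40]
  Merge [8, 18, 31, 35] + [-8, 12, 20, 40] -> [-8, 8, 12, 18, 20, 31, 35, 40]


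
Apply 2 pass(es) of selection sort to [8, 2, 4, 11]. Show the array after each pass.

Pass 1: Select minimum 2 at index 1, swap -> [2, 8, 4, 11]
Pass 2: Select minimum 4 at index 2, swap -> [2, 4, 8, 11]


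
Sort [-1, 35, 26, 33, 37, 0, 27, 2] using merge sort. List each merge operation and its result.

Divide and conquer:
  Merge [-1] + [35] -> [-1, 35]
  Merge [26] + [33] -> [26, 33]
  Merge [-1, 35] + [26, 33] -> [-1, 26, 33, 35]
  Merge [37] + [0] -> [0, 37]
  Merge [27] + [2] -> [2, 27]
  Merge [0, 37] + [2, 27] -> [0, 2, 27, 37]
  Merge [-1, 26, 33, 35] + [0, 2, 27, 37] -> [-1, 0, 2, 26, 27, 33, 35, 37]


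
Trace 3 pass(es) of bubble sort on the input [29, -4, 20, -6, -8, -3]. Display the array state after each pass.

After pass 1: [-4, 20, -6, -8, -3, 29] (5 swaps)
After pass 2: [-4, -6, -8, -3, 20, 29] (3 swaps)
After pass 3: [-6, -8, -4, -3, 20, 29] (2 swaps)
Total swaps: 10


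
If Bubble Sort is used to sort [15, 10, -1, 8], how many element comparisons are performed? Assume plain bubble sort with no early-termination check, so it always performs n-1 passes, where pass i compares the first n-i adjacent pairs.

Pass 1: compare adjacent pairs (0,1)..(2,3) = 3 comparison(s), 3 swap(s) -> [10, -1, 8, 15]
Pass 2: compare adjacent pairs (0,1)..(1,2) = 2 comparison(s), 2 swap(s) -> [-1, 8, 10, 15]
Pass 3: compare adjacent pairs (0,1)..(0,1) = 1 comparison(s), 0 swap(s) -> [-1, 8, 10, 15]
Total comparisons: 3 + 2 + 1 = 6


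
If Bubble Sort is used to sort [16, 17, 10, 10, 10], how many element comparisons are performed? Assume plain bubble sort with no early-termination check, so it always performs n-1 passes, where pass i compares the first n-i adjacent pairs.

Pass 1: compare adjacent pairs (0,1)..(3,4) = 4 comparison(s), 3 swap(s) -> [16, 10, 10, 10, 17]
Pass 2: compare adjacent pairs (0,1)..(2,3) = 3 comparison(s), 3 swap(s) -> [10, 10, 10, 16, 17]
Pass 3: compare adjacent pairs (0,1)..(1,2) = 2 comparison(s), 0 swap(s) -> [10, 10, 10, 16, 17]
Pass 4: compare adjacent pairs (0,1)..(0,1) = 1 comparison(s), 0 swap(s) -> [10, 10, 10, 16, 17]
Total comparisons: 4 + 3 + 2 + 1 = 10


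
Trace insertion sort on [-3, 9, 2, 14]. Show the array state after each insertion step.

First element -3 is already 'sorted'
Insert 9: shifted 0 elements -> [-3, 9, 2, 14]
Insert 2: shifted 1 elements -> [-3, 2, 9, 14]
Insert 14: shifted 0 elements -> [-3, 2, 9, 14]


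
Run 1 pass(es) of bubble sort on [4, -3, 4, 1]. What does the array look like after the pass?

After pass 1: [-3, 4, 1, 4] (2 swaps)
Total swaps: 2


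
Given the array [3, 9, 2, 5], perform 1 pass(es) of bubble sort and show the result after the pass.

After pass 1: [3, 2, 5, 9] (2 swaps)
Total swaps: 2


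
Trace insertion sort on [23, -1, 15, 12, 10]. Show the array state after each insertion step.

First element 23 is already 'sorted'
Insert -1: shifted 1 elements -> [-1, 23, 15, 12, 10]
Insert 15: shifted 1 elements -> [-1, 15, 23, 12, 10]
Insert 12: shifted 2 elements -> [-1, 12, 15, 23, 10]
Insert 10: shifted 3 elements -> [-1, 10, 12, 15, 23]


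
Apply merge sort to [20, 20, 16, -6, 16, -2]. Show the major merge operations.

Divide and conquer:
  Merge [20] + [16] -> [16, 20]
  Merge [20] + [16, 20] -> [16, 20, 20]
  Merge [16] + [-2] -> [-2, 16]
  Merge [-6] + [-2, 16] -> [-6, -2, 16]
  Merge [16, 20, 20] + [-6, -2, 16] -> [-6, -2, 16, 16, 20, 20]


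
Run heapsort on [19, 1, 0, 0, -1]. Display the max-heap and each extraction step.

Build heap: [19, 1, 0, 0, -1]
Extract 19: [1, 0, 0, -1, 19]
Extract 1: [0, -1, 0, 1, 19]
Extract 0: [0, -1, 0, 1, 19]
Extract 0: [-1, 0, 0, 1, 19]


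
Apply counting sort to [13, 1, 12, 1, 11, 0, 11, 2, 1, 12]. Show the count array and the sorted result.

Count array: [1, 3, 1, 0, 0, 0, 0, 0, 0, 0, 0, 2, 2, 1]
(count[i] = number of elements equal to i)
Cumulative count: [1, 4, 5, 5, 5, 5, 5, 5, 5, 5, 5, 7, 9, 10]
Sorted: [0, 1, 1, 1, 2, 11, 11, 12, 12, 13]


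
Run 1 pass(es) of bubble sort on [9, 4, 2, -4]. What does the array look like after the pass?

After pass 1: [4, 2, -4, 9] (3 swaps)
Total swaps: 3


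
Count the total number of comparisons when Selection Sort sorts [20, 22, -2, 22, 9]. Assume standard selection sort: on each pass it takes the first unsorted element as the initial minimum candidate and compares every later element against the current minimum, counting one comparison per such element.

Pass 1: scan indices 1..4 for the minimum = 4 comparison(s); min is -2, place at index 0 -> [-2, 22, 20, 22, 9]
Pass 2: scan indices 2..4 for the minimum = 3 comparison(s); min is 9, place at index 1 -> [-2, 9, 20, 22, 22]
Pass 3: scan indices 3..4 for the minimum = 2 comparison(s); min is 20, place at index 2 -> [-2, 9, 20, 22, 22]
Pass 4: scan indices 4..4 for the minimum = 1 comparison(s); min is 22, place at index 3 -> [-2, 9, 20, 22, 22]
Selection sort always scans the whole unsorted suffix, so the count is (n-1) + (n-2) + ... + 1 = n(n-1)/2 = 5*4/2 = 10 regardless of the input order.
Total comparisons: 4 + 3 + 2 + 1 = 10


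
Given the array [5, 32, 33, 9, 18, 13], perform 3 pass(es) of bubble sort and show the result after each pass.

After pass 1: [5, 32, 9, 18, 13, 33] (3 swaps)
After pass 2: [5, 9, 18, 13, 32, 33] (3 swaps)
After pass 3: [5, 9, 13, 18, 32, 33] (1 swaps)
Total swaps: 7


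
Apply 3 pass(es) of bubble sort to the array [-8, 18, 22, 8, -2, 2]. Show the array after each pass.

After pass 1: [-8, 18, 8, -2, 2, 22] (3 swaps)
After pass 2: [-8, 8, -2, 2, 18, 22] (3 swaps)
After pass 3: [-8, -2, 2, 8, 18, 22] (2 swaps)
Total swaps: 8


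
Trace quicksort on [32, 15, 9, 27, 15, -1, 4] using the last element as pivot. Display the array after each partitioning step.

Partition 1: pivot=4 at index 1 -> [-1, 4, 9, 27, 15, 32, 15]
Partition 2: pivot=15 at index 4 -> [-1, 4, 9, 15, 15, 32, 27]
Partition 3: pivot=15 at index 3 -> [-1, 4, 9, 15, 15, 32, 27]
Partition 4: pivot=27 at index 5 -> [-1, 4, 9, 15, 15, 27, 32]


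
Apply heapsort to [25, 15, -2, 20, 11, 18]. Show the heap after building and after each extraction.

Build heap: [25, 20, 18, 15, 11, -2]
Extract 25: [20, 15, 18, -2, 11, 25]
Extract 20: [18, 15, 11, -2, 20, 25]
Extract 18: [15, -2, 11, 18, 20, 25]
Extract 15: [11, -2, 15, 18, 20, 25]
Extract 11: [-2, 11, 15, 18, 20, 25]


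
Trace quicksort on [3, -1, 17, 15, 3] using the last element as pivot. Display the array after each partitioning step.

Partition 1: pivot=3 at index 2 -> [3, -1, 3, 15, 17]
Partition 2: pivot=-1 at index 0 -> [-1, 3, 3, 15, 17]
Partition 3: pivot=17 at index 4 -> [-1, 3, 3, 15, 17]


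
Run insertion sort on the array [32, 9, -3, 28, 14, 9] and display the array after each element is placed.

First element 32 is already 'sorted'
Insert 9: shifted 1 elements -> [9, 32, -3, 28, 14, 9]
Insert -3: shifted 2 elements -> [-3, 9, 32, 28, 14, 9]
Insert 28: shifted 1 elements -> [-3, 9, 28, 32, 14, 9]
Insert 14: shifted 2 elements -> [-3, 9, 14, 28, 32, 9]
Insert 9: shifted 3 elements -> [-3, 9, 9, 14, 28, 32]


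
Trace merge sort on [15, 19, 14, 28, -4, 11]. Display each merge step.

Divide and conquer:
  Merge [19] + [14] -> [14, 19]
  Merge [15] + [14, 19] -> [14, 15, 19]
  Merge [-4] + [11] -> [-4, 11]
  Merge [28] + [-4, 11] -> [-4, 11, 28]
  Merge [14, 15, 19] + [-4, 11, 28] -> [-4, 11, 14, 15, 19, 28]


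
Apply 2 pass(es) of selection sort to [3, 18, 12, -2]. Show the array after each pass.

Pass 1: Select minimum -2 at index 3, swap -> [-2, 18, 12, 3]
Pass 2: Select minimum 3 at index 3, swap -> [-2, 3, 12, 18]


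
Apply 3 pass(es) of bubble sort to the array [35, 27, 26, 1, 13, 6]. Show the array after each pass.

After pass 1: [27, 26, 1, 13, 6, 35] (5 swaps)
After pass 2: [26, 1, 13, 6, 27, 35] (4 swaps)
After pass 3: [1, 13, 6, 26, 27, 35] (3 swaps)
Total swaps: 12


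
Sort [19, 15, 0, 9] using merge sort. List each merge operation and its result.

Divide and conquer:
  Merge [19] + [15] -> [15, 19]
  Merge [0] + [9] -> [0, 9]
  Merge [15, 19] + [0, 9] -> [0, 9, 15, 19]


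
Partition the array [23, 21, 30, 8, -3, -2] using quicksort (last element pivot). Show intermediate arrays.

Partition 1: pivot=-2 at index 1 -> [-3, -2, 30, 8, 23, 21]
Partition 2: pivot=21 at index 3 -> [-3, -2, 8, 21, 23, 30]
Partition 3: pivot=30 at index 5 -> [-3, -2, 8, 21, 23, 30]


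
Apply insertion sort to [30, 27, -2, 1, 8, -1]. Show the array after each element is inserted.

First element 30 is already 'sorted'
Insert 27: shifted 1 elements -> [27, 30, -2, 1, 8, -1]
Insert -2: shifted 2 elements -> [-2, 27, 30, 1, 8, -1]
Insert 1: shifted 2 elements -> [-2, 1, 27, 30, 8, -1]
Insert 8: shifted 2 elements -> [-2, 1, 8, 27, 30, -1]
Insert -1: shifted 4 elements -> [-2, -1, 1, 8, 27, 30]


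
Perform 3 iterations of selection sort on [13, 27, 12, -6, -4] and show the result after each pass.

Pass 1: Select minimum -6 at index 3, swap -> [-6, 27, 12, 13, -4]
Pass 2: Select minimum -4 at index 4, swap -> [-6, -4, 12, 13, 27]
Pass 3: Select minimum 12 at index 2, swap -> [-6, -4, 12, 13, 27]


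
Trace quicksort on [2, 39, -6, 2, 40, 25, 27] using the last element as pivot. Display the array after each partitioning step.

Partition 1: pivot=27 at index 4 -> [2, -6, 2, 25, 27, 39, 40]
Partition 2: pivot=25 at index 3 -> [2, -6, 2, 25, 27, 39, 40]
Partition 3: pivot=2 at index 2 -> [2, -6, 2, 25, 27, 39, 40]
Partition 4: pivot=-6 at index 0 -> [-6, 2, 2, 25, 27, 39, 40]
Partition 5: pivot=40 at index 6 -> [-6, 2, 2, 25, 27, 39, 40]


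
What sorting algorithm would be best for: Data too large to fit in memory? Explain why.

Best choice: External merge sort
Reason: Minimizes disk I/O by sequential reads/writes


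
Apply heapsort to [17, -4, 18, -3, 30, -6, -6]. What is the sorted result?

Build heap: [30, 17, 18, -3, -4, -6, -6]
Extract 30: [18, 17, -6, -3, -4, -6, 30]
Extract 18: [17, -3, -6, -6, -4, 18, 30]
Extract 17: [-3, -4, -6, -6, 17, 18, 30]
Extract -3: [-4, -6, -6, -3, 17, 18, 30]
Extract -4: [-6, -6, -4, -3, 17, 18, 30]
Extract -6: [-6, -6, -4, -3, 17, 18, 30]


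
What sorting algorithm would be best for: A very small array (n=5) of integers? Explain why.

Best choice: Insertion sort
Reason: For tiny inputs the O(n^2) overhead is negligible and insertion sort has minimal constant factors


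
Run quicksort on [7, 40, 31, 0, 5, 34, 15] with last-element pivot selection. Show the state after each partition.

Partition 1: pivot=15 at index 3 -> [7, 0, 5, 15, 31, 34, 40]
Partition 2: pivot=5 at index 1 -> [0, 5, 7, 15, 31, 34, 40]
Partition 3: pivot=40 at index 6 -> [0, 5, 7, 15, 31, 34, 40]
Partition 4: pivot=34 at index 5 -> [0, 5, 7, 15, 31, 34, 40]


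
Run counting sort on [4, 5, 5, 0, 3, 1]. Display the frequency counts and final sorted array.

Count array: [1, 1, 0, 1, 1, 2]
(count[i] = number of elements equal to i)
Cumulative count: [1, 2, 2, 3, 4, 6]
Sorted: [0, 1, 3, 4, 5, 5]


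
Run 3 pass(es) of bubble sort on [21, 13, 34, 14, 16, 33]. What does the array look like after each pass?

After pass 1: [13, 21, 14, 16, 33, 34] (4 swaps)
After pass 2: [13, 14, 16, 21, 33, 34] (2 swaps)
After pass 3: [13, 14, 16, 21, 33, 34] (0 swaps)
Total swaps: 6


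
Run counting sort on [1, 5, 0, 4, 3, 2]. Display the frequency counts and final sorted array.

Count array: [1, 1, 1, 1, 1, 1]
(count[i] = number of elements equal to i)
Cumulative count: [1, 2, 3, 4, 5, 6]
Sorted: [0, 1, 2, 3, 4, 5]


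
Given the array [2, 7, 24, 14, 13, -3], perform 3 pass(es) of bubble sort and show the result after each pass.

After pass 1: [2, 7, 14, 13, -3, 24] (3 swaps)
After pass 2: [2, 7, 13, -3, 14, 24] (2 swaps)
After pass 3: [2, 7, -3, 13, 14, 24] (1 swaps)
Total swaps: 6


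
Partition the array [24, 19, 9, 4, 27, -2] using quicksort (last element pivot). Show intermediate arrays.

Partition 1: pivot=-2 at index 0 -> [-2, 19, 9, 4, 27, 24]
Partition 2: pivot=24 at index 4 -> [-2, 19, 9, 4, 24, 27]
Partition 3: pivot=4 at index 1 -> [-2, 4, 9, 19, 24, 27]
Partition 4: pivot=19 at index 3 -> [-2, 4, 9, 19, 24, 27]


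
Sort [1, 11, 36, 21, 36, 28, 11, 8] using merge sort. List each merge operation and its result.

Divide and conquer:
  Merge [1] + [11] -> [1, 11]
  Merge [36] + [21] -> [21, 36]
  Merge [1, 11] + [21, 36] -> [1, 11, 21, 36]
  Merge [36] + [28] -> [28, 36]
  Merge [11] + [8] -> [8, 11]
  Merge [28, 36] + [8, 11] -> [8, 11, 28, 36]
  Merge [1, 11, 21, 36] + [8, 11, 28, 36] -> [1, 8, 11, 11, 21, 28, 36, 36]


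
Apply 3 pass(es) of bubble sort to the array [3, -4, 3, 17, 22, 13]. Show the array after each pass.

After pass 1: [-4, 3, 3, 17, 13, 22] (2 swaps)
After pass 2: [-4, 3, 3, 13, 17, 22] (1 swaps)
After pass 3: [-4, 3, 3, 13, 17, 22] (0 swaps)
Total swaps: 3


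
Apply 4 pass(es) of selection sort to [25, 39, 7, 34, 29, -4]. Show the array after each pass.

Pass 1: Select minimum -4 at index 5, swap -> [-4, 39, 7, 34, 29, 25]
Pass 2: Select minimum 7 at index 2, swap -> [-4, 7, 39, 34, 29, 25]
Pass 3: Select minimum 25 at index 5, swap -> [-4, 7, 25, 34, 29, 39]
Pass 4: Select minimum 29 at index 4, swap -> [-4, 7, 25, 29, 34, 39]


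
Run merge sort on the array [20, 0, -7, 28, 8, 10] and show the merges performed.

Divide and conquer:
  Merge [0] + [-7] -> [-7, 0]
  Merge [20] + [-7, 0] -> [-7, 0, 20]
  Merge [8] + [10] -> [8, 10]
  Merge [28] + [8, 10] -> [8, 10, 28]
  Merge [-7, 0, 20] + [8, 10, 28] -> [-7, 0, 8, 10, 20, 28]


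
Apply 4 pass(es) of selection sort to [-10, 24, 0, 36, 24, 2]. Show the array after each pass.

Pass 1: Select minimum -10 at index 0, swap -> [-10, 24, 0, 36, 24, 2]
Pass 2: Select minimum 0 at index 2, swap -> [-10, 0, 24, 36, 24, 2]
Pass 3: Select minimum 2 at index 5, swap -> [-10, 0, 2, 36, 24, 24]
Pass 4: Select minimum 24 at index 4, swap -> [-10, 0, 2, 24, 36, 24]


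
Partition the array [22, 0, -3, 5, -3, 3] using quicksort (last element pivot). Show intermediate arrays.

Partition 1: pivot=3 at index 3 -> [0, -3, -3, 3, 22, 5]
Partition 2: pivot=-3 at index 1 -> [-3, -3, 0, 3, 22, 5]
Partition 3: pivot=5 at index 4 -> [-3, -3, 0, 3, 5, 22]


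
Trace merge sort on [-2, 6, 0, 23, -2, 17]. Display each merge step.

Divide and conquer:
  Merge [6] + [0] -> [0, 6]
  Merge [-2] + [0, 6] -> [-2, 0, 6]
  Merge [-2] + [17] -> [-2, 17]
  Merge [23] + [-2, 17] -> [-2, 17, 23]
  Merge [-2, 0, 6] + [-2, 17, 23] -> [-2, -2, 0, 6, 17, 23]


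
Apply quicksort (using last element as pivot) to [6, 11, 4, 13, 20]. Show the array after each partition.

Partition 1: pivot=20 at index 4 -> [6, 11, 4, 13, 20]
Partition 2: pivot=13 at index 3 -> [6, 11, 4, 13, 20]
Partition 3: pivot=4 at index 0 -> [4, 11, 6, 13, 20]
Partition 4: pivot=6 at index 1 -> [4, 6, 11, 13, 20]


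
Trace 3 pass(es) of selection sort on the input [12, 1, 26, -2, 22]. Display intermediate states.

Pass 1: Select minimum -2 at index 3, swap -> [-2, 1, 26, 12, 22]
Pass 2: Select minimum 1 at index 1, swap -> [-2, 1, 26, 12, 22]
Pass 3: Select minimum 12 at index 3, swap -> [-2, 1, 12, 26, 22]


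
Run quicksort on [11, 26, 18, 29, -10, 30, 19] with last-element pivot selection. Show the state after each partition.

Partition 1: pivot=19 at index 3 -> [11, 18, -10, 19, 26, 30, 29]
Partition 2: pivot=-10 at index 0 -> [-10, 18, 11, 19, 26, 30, 29]
Partition 3: pivot=11 at index 1 -> [-10, 11, 18, 19, 26, 30, 29]
Partition 4: pivot=29 at index 5 -> [-10, 11, 18, 19, 26, 29, 30]


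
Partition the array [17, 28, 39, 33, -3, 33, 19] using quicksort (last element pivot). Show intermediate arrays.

Partition 1: pivot=19 at index 2 -> [17, -3, 19, 33, 28, 33, 39]
Partition 2: pivot=-3 at index 0 -> [-3, 17, 19, 33, 28, 33, 39]
Partition 3: pivot=39 at index 6 -> [-3, 17, 19, 33, 28, 33, 39]
Partition 4: pivot=33 at index 5 -> [-3, 17, 19, 33, 28, 33, 39]
Partition 5: pivot=28 at index 3 -> [-3, 17, 19, 28, 33, 33, 39]


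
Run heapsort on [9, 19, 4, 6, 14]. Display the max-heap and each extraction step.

Build heap: [19, 14, 4, 6, 9]
Extract 19: [14, 9, 4, 6, 19]
Extract 14: [9, 6, 4, 14, 19]
Extract 9: [6, 4, 9, 14, 19]
Extract 6: [4, 6, 9, 14, 19]


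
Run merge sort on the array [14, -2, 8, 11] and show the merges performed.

Divide and conquer:
  Merge [14] + [-2] -> [-2, 14]
  Merge [8] + [11] -> [8, 11]
  Merge [-2, 14] + [8, 11] -> [-2, 8, 11, 14]


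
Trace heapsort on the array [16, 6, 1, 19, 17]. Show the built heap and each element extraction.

Build heap: [19, 17, 1, 6, 16]
Extract 19: [17, 16, 1, 6, 19]
Extract 17: [16, 6, 1, 17, 19]
Extract 16: [6, 1, 16, 17, 19]
Extract 6: [1, 6, 16, 17, 19]


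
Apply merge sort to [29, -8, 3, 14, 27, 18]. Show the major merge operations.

Divide and conquer:
  Merge [-8] + [3] -> [-8, 3]
  Merge [29] + [-8, 3] -> [-8, 3, 29]
  Merge [27] + [18] -> [18, 27]
  Merge [14] + [18, 27] -> [14, 18, 27]
  Merge [-8, 3, 29] + [14, 18, 27] -> [-8, 3, 14, 18, 27, 29]


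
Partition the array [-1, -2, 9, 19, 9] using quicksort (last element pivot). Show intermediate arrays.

Partition 1: pivot=9 at index 3 -> [-1, -2, 9, 9, 19]
Partition 2: pivot=9 at index 2 -> [-1, -2, 9, 9, 19]
Partition 3: pivot=-2 at index 0 -> [-2, -1, 9, 9, 19]


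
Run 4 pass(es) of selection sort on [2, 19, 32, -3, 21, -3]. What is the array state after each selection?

Pass 1: Select minimum -3 at index 3, swap -> [-3, 19, 32, 2, 21, -3]
Pass 2: Select minimum -3 at index 5, swap -> [-3, -3, 32, 2, 21, 19]
Pass 3: Select minimum 2 at index 3, swap -> [-3, -3, 2, 32, 21, 19]
Pass 4: Select minimum 19 at index 5, swap -> [-3, -3, 2, 19, 21, 32]


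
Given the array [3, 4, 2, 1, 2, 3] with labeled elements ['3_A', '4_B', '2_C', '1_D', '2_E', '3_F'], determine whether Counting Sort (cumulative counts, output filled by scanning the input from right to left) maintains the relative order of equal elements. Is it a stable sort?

Trace Counting Sort on the labeled array (the key is the number; the letter only tracks identity):
  Counts for values 0..4: [0, 1, 2, 2, 1]
  Cumulative counts: [0, 1, 3, 5, 6]
  Scan right to left: place 3_F at output index 4
  Scan right to left: place 2_E at output index 2
  Scan right to left: place 1_D at output index 0
  Scan right to left: place 2_C at output index 1
  Scan right to left: place 4_B at output index 5
  Scan right to left: place 3_A at output index 3
  Output: [1_D, 2_C, 2_E, 3_A, 3_F, 4_B]
Equal keys:
  value 2: originally 2_C, 2_E; after sorting 2_C, 2_E -> order preserved
  value 3: originally 3_A, 3_F; after sorting 3_A, 3_F -> order preserved
All equal keys kept their original relative order. Counting Sort is stable: scanning the input right to left with decreasing cumulative counts places later duplicates at later output positions.
Answer: Stable


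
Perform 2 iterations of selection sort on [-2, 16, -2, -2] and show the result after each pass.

Pass 1: Select minimum -2 at index 0, swap -> [-2, 16, -2, -2]
Pass 2: Select minimum -2 at index 2, swap -> [-2, -2, 16, -2]


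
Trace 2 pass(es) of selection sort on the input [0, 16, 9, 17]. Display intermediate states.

Pass 1: Select minimum 0 at index 0, swap -> [0, 16, 9, 17]
Pass 2: Select minimum 9 at index 2, swap -> [0, 9, 16, 17]


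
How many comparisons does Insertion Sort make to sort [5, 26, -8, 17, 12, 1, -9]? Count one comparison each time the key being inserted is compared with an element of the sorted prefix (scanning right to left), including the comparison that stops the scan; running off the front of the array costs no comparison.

Insert 26: 5 <= 26 (stop) = 1 comparison(s) -> [5, 26, -8, 17, 12, 1, -9]
Insert -8: 26 > -8 (shift), 5 > -8 (shift), reached front = 2 comparison(s) -> [-8, 5, 26, 17, 12, 1, -9]
Insert 17: 26 > 17 (shift), 5 <= 17 (stop) = 2 comparison(s) -> [-8, 5, 17, 26, 12, 1, -9]
Insert 12: 26 > 12 (shift), 17 > 12 (shift), 5 <= 12 (stop) = 3 comparison(s) -> [-8, 5, 12, 17, 26, 1, -9]
Insert 1: 26 > 1 (shift), 17 > 1 (shift), 12 > 1 (shift), 5 > 1 (shift), -8 <= 1 (stop) = 5 comparison(s) -> [-8, 1, 5, 12, 17, 26, -9]
Insert -9: 26 > -9 (shift), 17 > -9 (shift), 12 > -9 (shift), 5 > -9 (shift), 1 > -9 (shift), -8 > -9 (shift), reached front = 6 comparison(s) -> [-9, -8, 1, 5, 12, 17, 26]
Total comparisons: 1 + 2 + 2 + 3 + 5 + 6 = 19


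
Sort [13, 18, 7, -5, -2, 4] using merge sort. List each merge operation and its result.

Divide and conquer:
  Merge [18] + [7] -> [7, 18]
  Merge [13] + [7, 18] -> [7, 13, 18]
  Merge [-2] + [4] -> [-2, 4]
  Merge [-5] + [-2, 4] -> [-5, -2, 4]
  Merge [7, 13, 18] + [-5, -2, 4] -> [-5, -2, 4, 7, 13, 18]


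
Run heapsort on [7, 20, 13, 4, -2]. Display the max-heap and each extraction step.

Build heap: [20, 7, 13, 4, -2]
Extract 20: [13, 7, -2, 4, 20]
Extract 13: [7, 4, -2, 13, 20]
Extract 7: [4, -2, 7, 13, 20]
Extract 4: [-2, 4, 7, 13, 20]


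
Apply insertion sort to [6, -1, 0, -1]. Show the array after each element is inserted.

First element 6 is already 'sorted'
Insert -1: shifted 1 elements -> [-1, 6, 0, -1]
Insert 0: shifted 1 elements -> [-1, 0, 6, -1]
Insert -1: shifted 2 elements -> [-1, -1, 0, 6]


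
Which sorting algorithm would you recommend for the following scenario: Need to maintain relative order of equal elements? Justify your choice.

Best choice: Merge sort or Insertion sort
Reason: Both are stable; quicksort and heapsort are not stable


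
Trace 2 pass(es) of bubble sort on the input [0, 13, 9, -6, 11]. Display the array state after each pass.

After pass 1: [0, 9, -6, 11, 13] (3 swaps)
After pass 2: [0, -6, 9, 11, 13] (1 swaps)
Total swaps: 4


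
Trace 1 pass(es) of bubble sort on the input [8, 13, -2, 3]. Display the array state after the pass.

After pass 1: [8, -2, 3, 13] (2 swaps)
Total swaps: 2


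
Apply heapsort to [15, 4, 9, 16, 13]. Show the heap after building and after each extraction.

Build heap: [16, 15, 9, 4, 13]
Extract 16: [15, 13, 9, 4, 16]
Extract 15: [13, 4, 9, 15, 16]
Extract 13: [9, 4, 13, 15, 16]
Extract 9: [4, 9, 13, 15, 16]


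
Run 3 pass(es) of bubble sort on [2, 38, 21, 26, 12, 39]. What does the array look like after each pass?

After pass 1: [2, 21, 26, 12, 38, 39] (3 swaps)
After pass 2: [2, 21, 12, 26, 38, 39] (1 swaps)
After pass 3: [2, 12, 21, 26, 38, 39] (1 swaps)
Total swaps: 5


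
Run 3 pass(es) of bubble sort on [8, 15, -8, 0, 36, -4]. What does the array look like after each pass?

After pass 1: [8, -8, 0, 15, -4, 36] (3 swaps)
After pass 2: [-8, 0, 8, -4, 15, 36] (3 swaps)
After pass 3: [-8, 0, -4, 8, 15, 36] (1 swaps)
Total swaps: 7


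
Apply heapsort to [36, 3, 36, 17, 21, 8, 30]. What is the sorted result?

Build heap: [36, 21, 36, 17, 3, 8, 30]
Extract 36: [36, 21, 30, 17, 3, 8, 36]
Extract 36: [30, 21, 8, 17, 3, 36, 36]
Extract 30: [21, 17, 8, 3, 30, 36, 36]
Extract 21: [17, 3, 8, 21, 30, 36, 36]
Extract 17: [8, 3, 17, 21, 30, 36, 36]
Extract 8: [3, 8, 17, 21, 30, 36, 36]


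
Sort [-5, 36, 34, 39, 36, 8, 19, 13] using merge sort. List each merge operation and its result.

Divide and conquer:
  Merge [-5] + [36] -> [-5, 36]
  Merge [34] + [39] -> [34, 39]
  Merge [-5, 36] + [34, 39] -> [-5, 34, 36, 39]
  Merge [36] + [8] -> [8, 36]
  Merge [19] + [13] -> [13, 19]
  Merge [8, 36] + [13, 19] -> [8, 13, 19, 36]
  Merge [-5, 34, 36, 39] + [8, 13, 19, 36] -> [-5, 8, 13, 19, 34, 36, 36, 39]


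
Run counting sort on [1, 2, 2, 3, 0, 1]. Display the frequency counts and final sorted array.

Count array: [1, 2, 2, 1]
(count[i] = number of elements equal to i)
Cumulative count: [1, 3, 5, 6]
Sorted: [0, 1, 1, 2, 2, 3]


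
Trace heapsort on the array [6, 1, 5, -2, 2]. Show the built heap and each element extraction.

Build heap: [6, 2, 5, -2, 1]
Extract 6: [5, 2, 1, -2, 6]
Extract 5: [2, -2, 1, 5, 6]
Extract 2: [1, -2, 2, 5, 6]
Extract 1: [-2, 1, 2, 5, 6]


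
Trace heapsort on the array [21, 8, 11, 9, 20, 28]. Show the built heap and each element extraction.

Build heap: [28, 20, 21, 9, 8, 11]
Extract 28: [21, 20, 11, 9, 8, 28]
Extract 21: [20, 9, 11, 8, 21, 28]
Extract 20: [11, 9, 8, 20, 21, 28]
Extract 11: [9, 8, 11, 20, 21, 28]
Extract 9: [8, 9, 11, 20, 21, 28]


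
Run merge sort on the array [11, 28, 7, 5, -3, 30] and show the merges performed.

Divide and conquer:
  Merge [28] + [7] -> [7, 28]
  Merge [11] + [7, 28] -> [7, 11, 28]
  Merge [-3] + [30] -> [-3, 30]
  Merge [5] + [-3, 30] -> [-3, 5, 30]
  Merge [7, 11, 28] + [-3, 5, 30] -> [-3, 5, 7, 11, 28, 30]


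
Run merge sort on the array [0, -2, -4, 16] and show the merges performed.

Divide and conquer:
  Merge [0] + [-2] -> [-2, 0]
  Merge [-4] + [16] -> [-4, 16]
  Merge [-2, 0] + [-4, 16] -> [-4, -2, 0, 16]


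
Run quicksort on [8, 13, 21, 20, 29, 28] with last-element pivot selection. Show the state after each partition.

Partition 1: pivot=28 at index 4 -> [8, 13, 21, 20, 28, 29]
Partition 2: pivot=20 at index 2 -> [8, 13, 20, 21, 28, 29]
Partition 3: pivot=13 at index 1 -> [8, 13, 20, 21, 28, 29]


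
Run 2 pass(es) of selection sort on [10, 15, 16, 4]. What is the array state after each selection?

Pass 1: Select minimum 4 at index 3, swap -> [4, 15, 16, 10]
Pass 2: Select minimum 10 at index 3, swap -> [4, 10, 16, 15]


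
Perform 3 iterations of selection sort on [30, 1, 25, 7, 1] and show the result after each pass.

Pass 1: Select minimum 1 at index 1, swap -> [1, 30, 25, 7, 1]
Pass 2: Select minimum 1 at index 4, swap -> [1, 1, 25, 7, 30]
Pass 3: Select minimum 7 at index 3, swap -> [1, 1, 7, 25, 30]


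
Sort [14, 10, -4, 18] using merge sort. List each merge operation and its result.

Divide and conquer:
  Merge [14] + [10] -> [10, 14]
  Merge [-4] + [18] -> [-4, 18]
  Merge [10, 14] + [-4, 18] -> [-4, 10, 14, 18]


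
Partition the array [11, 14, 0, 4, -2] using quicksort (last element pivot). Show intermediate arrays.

Partition 1: pivot=-2 at index 0 -> [-2, 14, 0, 4, 11]
Partition 2: pivot=11 at index 3 -> [-2, 0, 4, 11, 14]
Partition 3: pivot=4 at index 2 -> [-2, 0, 4, 11, 14]


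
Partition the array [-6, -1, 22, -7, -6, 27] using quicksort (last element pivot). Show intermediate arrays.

Partition 1: pivot=27 at index 5 -> [-6, -1, 22, -7, -6, 27]
Partition 2: pivot=-6 at index 2 -> [-6, -7, -6, -1, 22, 27]
Partition 3: pivot=-7 at index 0 -> [-7, -6, -6, -1, 22, 27]
Partition 4: pivot=22 at index 4 -> [-7, -6, -6, -1, 22, 27]


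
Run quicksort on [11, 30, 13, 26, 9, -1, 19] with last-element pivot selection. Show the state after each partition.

Partition 1: pivot=19 at index 4 -> [11, 13, 9, -1, 19, 26, 30]
Partition 2: pivot=-1 at index 0 -> [-1, 13, 9, 11, 19, 26, 30]
Partition 3: pivot=11 at index 2 -> [-1, 9, 11, 13, 19, 26, 30]
Partition 4: pivot=30 at index 6 -> [-1, 9, 11, 13, 19, 26, 30]


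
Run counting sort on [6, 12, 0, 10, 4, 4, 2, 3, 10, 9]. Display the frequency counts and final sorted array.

Count array: [1, 0, 1, 1, 2, 0, 1, 0, 0, 1, 2, 0, 1]
(count[i] = number of elements equal to i)
Cumulative count: [1, 1, 2, 3, 5, 5, 6, 6, 6, 7, 9, 9, 10]
Sorted: [0, 2, 3, 4, 4, 6, 9, 10, 10, 12]


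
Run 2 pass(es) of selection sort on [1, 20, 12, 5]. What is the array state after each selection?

Pass 1: Select minimum 1 at index 0, swap -> [1, 20, 12, 5]
Pass 2: Select minimum 5 at index 3, swap -> [1, 5, 12, 20]


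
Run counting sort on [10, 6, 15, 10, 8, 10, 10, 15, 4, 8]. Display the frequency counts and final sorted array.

Count array: [0, 0, 0, 0, 1, 0, 1, 0, 2, 0, 4, 0, 0, 0, 0, 2]
(count[i] = number of elements equal to i)
Cumulative count: [0, 0, 0, 0, 1, 1, 2, 2, 4, 4, 8, 8, 8, 8, 8, 10]
Sorted: [4, 6, 8, 8, 10, 10, 10, 10, 15, 15]


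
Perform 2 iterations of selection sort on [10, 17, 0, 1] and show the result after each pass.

Pass 1: Select minimum 0 at index 2, swap -> [0, 17, 10, 1]
Pass 2: Select minimum 1 at index 3, swap -> [0, 1, 10, 17]


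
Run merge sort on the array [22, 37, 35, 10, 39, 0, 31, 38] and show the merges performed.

Divide and conquer:
  Merge [22] + [37] -> [22, 37]
  Merge [35] + [10] -> [10, 35]
  Merge [22, 37] + [10, 35] -> [10, 22, 35, 37]
  Merge [39] + [0] -> [0, 39]
  Merge [31] + [38] -> [31, 38]
  Merge [0, 39] + [31, 38] -> [0, 31, 38, 39]
  Merge [10, 22, 35, 37] + [0, 31, 38, 39] -> [0, 10, 22, 31, 35, 37, 38, 39]


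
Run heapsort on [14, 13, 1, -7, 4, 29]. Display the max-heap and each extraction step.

Build heap: [29, 13, 14, -7, 4, 1]
Extract 29: [14, 13, 1, -7, 4, 29]
Extract 14: [13, 4, 1, -7, 14, 29]
Extract 13: [4, -7, 1, 13, 14, 29]
Extract 4: [1, -7, 4, 13, 14, 29]
Extract 1: [-7, 1, 4, 13, 14, 29]


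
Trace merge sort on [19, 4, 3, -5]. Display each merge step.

Divide and conquer:
  Merge [19] + [4] -> [4, 19]
  Merge [3] + [-5] -> [-5, 3]
  Merge [4, 19] + [-5, 3] -> [-5, 3, 4, 19]


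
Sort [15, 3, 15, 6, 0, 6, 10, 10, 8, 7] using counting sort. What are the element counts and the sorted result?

Count array: [1, 0, 0, 1, 0, 0, 2, 1, 1, 0, 2, 0, 0, 0, 0, 2]
(count[i] = number of elements equal to i)
Cumulative count: [1, 1, 1, 2, 2, 2, 4, 5, 6, 6, 8, 8, 8, 8, 8, 10]
Sorted: [0, 3, 6, 6, 7, 8, 10, 10, 15, 15]


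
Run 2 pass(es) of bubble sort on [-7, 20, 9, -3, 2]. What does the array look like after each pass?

After pass 1: [-7, 9, -3, 2, 20] (3 swaps)
After pass 2: [-7, -3, 2, 9, 20] (2 swaps)
Total swaps: 5


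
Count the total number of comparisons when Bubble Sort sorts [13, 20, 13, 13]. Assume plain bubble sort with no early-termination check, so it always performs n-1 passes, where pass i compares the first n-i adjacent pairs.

Pass 1: compare adjacent pairs (0,1)..(2,3) = 3 comparison(s), 2 swap(s) -> [13, 13, 13, 20]
Pass 2: compare adjacent pairs (0,1)..(1,2) = 2 comparison(s), 0 swap(s) -> [13, 13, 13, 20]
Pass 3: compare adjacent pairs (0,1)..(0,1) = 1 comparison(s), 0 swap(s) -> [13, 13, 13, 20]
Total comparisons: 3 + 2 + 1 = 6


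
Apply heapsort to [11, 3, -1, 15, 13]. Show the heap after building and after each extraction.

Build heap: [15, 13, -1, 3, 11]
Extract 15: [13, 11, -1, 3, 15]
Extract 13: [11, 3, -1, 13, 15]
Extract 11: [3, -1, 11, 13, 15]
Extract 3: [-1, 3, 11, 13, 15]


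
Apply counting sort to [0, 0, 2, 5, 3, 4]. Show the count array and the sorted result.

Count array: [2, 0, 1, 1, 1, 1]
(count[i] = number of elements equal to i)
Cumulative count: [2, 2, 3, 4, 5, 6]
Sorted: [0, 0, 2, 3, 4, 5]


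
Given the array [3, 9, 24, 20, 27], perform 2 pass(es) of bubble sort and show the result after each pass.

After pass 1: [3, 9, 20, 24, 27] (1 swaps)
After pass 2: [3, 9, 20, 24, 27] (0 swaps)
Total swaps: 1


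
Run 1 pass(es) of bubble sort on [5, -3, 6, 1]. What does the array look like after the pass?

After pass 1: [-3, 5, 1, 6] (2 swaps)
Total swaps: 2


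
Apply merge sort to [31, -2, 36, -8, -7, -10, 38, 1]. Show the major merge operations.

Divide and conquer:
  Merge [31] + [-2] -> [-2, 31]
  Merge [36] + [-8] -> [-8, 36]
  Merge [-2, 31] + [-8, 36] -> [-8, -2, 31, 36]
  Merge [-7] + [-10] -> [-10, -7]
  Merge [38] + [1] -> [1, 38]
  Merge [-10, -7] + [1, 38] -> [-10, -7, 1, 38]
  Merge [-8, -2, 31, 36] + [-10, -7, 1, 38] -> [-10, -8, -7, -2, 1, 31, 36, 38]


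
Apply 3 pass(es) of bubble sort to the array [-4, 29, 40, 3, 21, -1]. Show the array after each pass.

After pass 1: [-4, 29, 3, 21, -1, 40] (3 swaps)
After pass 2: [-4, 3, 21, -1, 29, 40] (3 swaps)
After pass 3: [-4, 3, -1, 21, 29, 40] (1 swaps)
Total swaps: 7


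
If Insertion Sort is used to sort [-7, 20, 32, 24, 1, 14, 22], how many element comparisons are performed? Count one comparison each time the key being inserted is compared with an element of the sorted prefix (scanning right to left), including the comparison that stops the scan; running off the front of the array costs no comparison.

Insert 20: -7 <= 20 (stop) = 1 comparison(s) -> [-7, 20, 32, 24, 1, 14, 22]
Insert 32: 20 <= 32 (stop) = 1 comparison(s) -> [-7, 20, 32, 24, 1, 14, 22]
Insert 24: 32 > 24 (shift), 20 <= 24 (stop) = 2 comparison(s) -> [-7, 20, 24, 32, 1, 14, 22]
Insert 1: 32 > 1 (shift), 24 > 1 (shift), 20 > 1 (shift), -7 <= 1 (stop) = 4 comparison(s) -> [-7, 1, 20, 24, 32, 14, 22]
Insert 14: 32 > 14 (shift), 24 > 14 (shift), 20 > 14 (shift), 1 <= 14 (stop) = 4 comparison(s) -> [-7, 1, 14, 20, 24, 32, 22]
Insert 22: 32 > 22 (shift), 24 > 22 (shift), 20 <= 22 (stop) = 3 comparison(s) -> [-7, 1, 14, 20, 22, 24, 32]
Total comparisons: 1 + 1 + 2 + 4 + 4 + 3 = 15


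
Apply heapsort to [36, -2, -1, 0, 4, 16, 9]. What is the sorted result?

Build heap: [36, 4, 16, 0, -2, -1, 9]
Extract 36: [16, 4, 9, 0, -2, -1, 36]
Extract 16: [9, 4, -1, 0, -2, 16, 36]
Extract 9: [4, 0, -1, -2, 9, 16, 36]
Extract 4: [0, -2, -1, 4, 9, 16, 36]
Extract 0: [-1, -2, 0, 4, 9, 16, 36]
Extract -1: [-2, -1, 0, 4, 9, 16, 36]


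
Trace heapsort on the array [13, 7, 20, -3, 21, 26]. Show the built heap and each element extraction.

Build heap: [26, 21, 20, -3, 7, 13]
Extract 26: [21, 13, 20, -3, 7, 26]
Extract 21: [20, 13, 7, -3, 21, 26]
Extract 20: [13, -3, 7, 20, 21, 26]
Extract 13: [7, -3, 13, 20, 21, 26]
Extract 7: [-3, 7, 13, 20, 21, 26]


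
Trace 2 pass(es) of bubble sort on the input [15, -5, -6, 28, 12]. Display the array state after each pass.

After pass 1: [-5, -6, 15, 12, 28] (3 swaps)
After pass 2: [-6, -5, 12, 15, 28] (2 swaps)
Total swaps: 5


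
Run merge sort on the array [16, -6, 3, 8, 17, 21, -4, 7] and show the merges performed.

Divide and conquer:
  Merge [16] + [-6] -> [-6, 16]
  Merge [3] + [8] -> [3, 8]
  Merge [-6, 16] + [3, 8] -> [-6, 3, 8, 16]
  Merge [17] + [21] -> [17, 21]
  Merge [-4] + [7] -> [-4, 7]
  Merge [17, 21] + [-4, 7] -> [-4, 7, 17, 21]
  Merge [-6, 3, 8, 16] + [-4, 7, 17, 21] -> [-6, -4, 3, 7, 8, 16, 17, 21]


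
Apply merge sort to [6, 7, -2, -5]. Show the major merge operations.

Divide and conquer:
  Merge [6] + [7] -> [6, 7]
  Merge [-2] + [-5] -> [-5, -2]
  Merge [6, 7] + [-5, -2] -> [-5, -2, 6, 7]


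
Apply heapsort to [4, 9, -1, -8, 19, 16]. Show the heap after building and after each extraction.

Build heap: [19, 9, 16, -8, 4, -1]
Extract 19: [16, 9, -1, -8, 4, 19]
Extract 16: [9, 4, -1, -8, 16, 19]
Extract 9: [4, -8, -1, 9, 16, 19]
Extract 4: [-1, -8, 4, 9, 16, 19]
Extract -1: [-8, -1, 4, 9, 16, 19]


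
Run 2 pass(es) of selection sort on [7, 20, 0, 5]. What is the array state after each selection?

Pass 1: Select minimum 0 at index 2, swap -> [0, 20, 7, 5]
Pass 2: Select minimum 5 at index 3, swap -> [0, 5, 7, 20]


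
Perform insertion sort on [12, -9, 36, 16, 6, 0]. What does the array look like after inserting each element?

First element 12 is already 'sorted'
Insert -9: shifted 1 elements -> [-9, 12, 36, 16, 6, 0]
Insert 36: shifted 0 elements -> [-9, 12, 36, 16, 6, 0]
Insert 16: shifted 1 elements -> [-9, 12, 16, 36, 6, 0]
Insert 6: shifted 3 elements -> [-9, 6, 12, 16, 36, 0]
Insert 0: shifted 4 elements -> [-9, 0, 6, 12, 16, 36]


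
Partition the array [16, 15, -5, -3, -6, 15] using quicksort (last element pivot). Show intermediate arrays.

Partition 1: pivot=15 at index 4 -> [15, -5, -3, -6, 15, 16]
Partition 2: pivot=-6 at index 0 -> [-6, -5, -3, 15, 15, 16]
Partition 3: pivot=15 at index 3 -> [-6, -5, -3, 15, 15, 16]
Partition 4: pivot=-3 at index 2 -> [-6, -5, -3, 15, 15, 16]


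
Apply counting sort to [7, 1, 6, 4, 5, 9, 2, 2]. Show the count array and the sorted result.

Count array: [0, 1, 2, 0, 1, 1, 1, 1, 0, 1]
(count[i] = number of elements equal to i)
Cumulative count: [0, 1, 3, 3, 4, 5, 6, 7, 7, 8]
Sorted: [1, 2, 2, 4, 5, 6, 7, 9]


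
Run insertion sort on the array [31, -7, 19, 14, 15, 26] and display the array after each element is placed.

First element 31 is already 'sorted'
Insert -7: shifted 1 elements -> [-7, 31, 19, 14, 15, 26]
Insert 19: shifted 1 elements -> [-7, 19, 31, 14, 15, 26]
Insert 14: shifted 2 elements -> [-7, 14, 19, 31, 15, 26]
Insert 15: shifted 2 elements -> [-7, 14, 15, 19, 31, 26]
Insert 26: shifted 1 elements -> [-7, 14, 15, 19, 26, 31]


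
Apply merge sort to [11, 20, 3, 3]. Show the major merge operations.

Divide and conquer:
  Merge [11] + [20] -> [11, 20]
  Merge [3] + [3] -> [3, 3]
  Merge [11, 20] + [3, 3] -> [3, 3, 11, 20]


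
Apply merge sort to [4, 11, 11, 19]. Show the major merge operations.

Divide and conquer:
  Merge [4] + [11] -> [4, 11]
  Merge [11] + [19] -> [11, 19]
  Merge [4, 11] + [11, 19] -> [4, 11, 11, 19]


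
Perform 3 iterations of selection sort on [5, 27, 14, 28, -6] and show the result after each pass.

Pass 1: Select minimum -6 at index 4, swap -> [-6, 27, 14, 28, 5]
Pass 2: Select minimum 5 at index 4, swap -> [-6, 5, 14, 28, 27]
Pass 3: Select minimum 14 at index 2, swap -> [-6, 5, 14, 28, 27]


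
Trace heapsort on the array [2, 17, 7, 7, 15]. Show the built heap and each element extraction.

Build heap: [17, 15, 7, 7, 2]
Extract 17: [15, 7, 7, 2, 17]
Extract 15: [7, 2, 7, 15, 17]
Extract 7: [7, 2, 7, 15, 17]
Extract 7: [2, 7, 7, 15, 17]


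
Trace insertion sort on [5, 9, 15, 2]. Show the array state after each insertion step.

First element 5 is already 'sorted'
Insert 9: shifted 0 elements -> [5, 9, 15, 2]
Insert 15: shifted 0 elements -> [5, 9, 15, 2]
Insert 2: shifted 3 elements -> [2, 5, 9, 15]


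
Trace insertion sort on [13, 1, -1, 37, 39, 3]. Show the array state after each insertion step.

First element 13 is already 'sorted'
Insert 1: shifted 1 elements -> [1, 13, -1, 37, 39, 3]
Insert -1: shifted 2 elements -> [-1, 1, 13, 37, 39, 3]
Insert 37: shifted 0 elements -> [-1, 1, 13, 37, 39, 3]
Insert 39: shifted 0 elements -> [-1, 1, 13, 37, 39, 3]
Insert 3: shifted 3 elements -> [-1, 1, 3, 13, 37, 39]
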